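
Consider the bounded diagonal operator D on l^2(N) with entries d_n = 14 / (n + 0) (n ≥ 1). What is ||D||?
||D|| = 14 (attained at n = 1)

For D diagonal, ||D|| = sup_n |d_n| = sup_n 14/(n + 0). This is positive and strictly decreasing in n, so the supremum is attained at n = 1: d_1 = 14/(1 + 0) = 14. Hence ||D|| = 14.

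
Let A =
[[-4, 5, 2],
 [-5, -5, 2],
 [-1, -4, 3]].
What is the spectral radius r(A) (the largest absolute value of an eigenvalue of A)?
r(A) ≈ 7.0166

The eigenvalues of A are the roots of its characteristic polynomial. With M = A (coefficients from the trace, the sum of principal 2x2 minors, and det A):
  p(λ) = det(λ I - M) = λ^3 + 6λ^2 + 28λ - 123.
No integer candidate from the rational root theorem (±divisors of 123) is a root, so the roots are irrational. The cubic discriminant is Δ = -733747 < 0, so there is one real root and a complex-conjugate pair. p(2) = -35 and p(3) = 42 have opposite signs, so a root lies in (2, 3); Newton's method refines it to λ ≈ 2.4984. Dividing out (λ - (2.4984)) leaves approximately λ^2 + 8.4984λ + 49.2321. For λ^2 + 8.4984λ + 49.2321 the discriminant is -124.706. It is negative, so the remaining roots are the complex-conjugate pair λ ≈ -4.2492 ± 5.5836i. Their product equals the constant term, so |λ|^2 ≈ 49.2321 and |λ| ≈ 7.0166.
Thus the eigenvalues (to 4 decimals) are 2.4984 (modulus 2.4984); -4.2492 ± 5.5836i (modulus 7.0166). The spectral radius is the largest modulus: r(A) ≈ 7.0166. (Cross-check: r(A) ≤ ||A||_2 ≈ 8.6803; equality holds whenever A is normal, though it can also hold for some non-normal A.)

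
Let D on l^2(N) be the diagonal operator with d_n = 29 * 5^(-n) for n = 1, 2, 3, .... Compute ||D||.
||D|| = 29/5 (attained at n = 1)

For D diagonal, ||D|| = sup_n |d_n|. The sequence d_n = 29 * 5^(-n) is positive and strictly decreasing (ratio 5^(-1) < 1), so the supremum is d_1 = 29/5. Hence ||D|| = 29/5.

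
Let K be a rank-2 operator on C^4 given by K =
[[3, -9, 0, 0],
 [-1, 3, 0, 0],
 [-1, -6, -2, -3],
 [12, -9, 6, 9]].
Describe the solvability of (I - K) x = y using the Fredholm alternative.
(I - K) is invertible (det(I - K) = 30 ≠ 0), so for every y in C^4 the equation (I - K) x = y has a unique solution.

K has rank 2 and factors as K = U V^T = u1 v1^T + u2 v2^T with u1 = (3, -1, 2, 3), v1 = (1, -3, 0, 0), u2 = (0, 0, 1, -3), v2 = (-3, 0, -2, -3) (multiplying out reproduces the displayed K). The nonzero eigenvalues of U V^T coincide with those of the 2 x 2 matrix G = V^T U = [[v1·u1, v1·u2], [v2·u1, v2·u2]] = [[6, 0], [-22, 7]], and by the Sylvester determinant identity det(I_4 - U V^T) = det(I_2 - V^T U) = det([[-5, 0], [22, -6]]) = (-5)(-6) - (0)(22) = 30. (Direct check: I - K =
[[-2, 9, 0, 0],
 [1, -2, 0, 0],
 [1, 6, 3, 3],
 [-12, 9, -6, -8]]
has determinant 30.) The finite-dimensional Fredholm alternative says: either (I - K) is invertible, or ker(I - K) ≠ {0} and then range(I - K) = ker((I - K)^*)^⊥, with dim ker(I - K) = dim ker((I - K)^*). Since det(I - K) ≠ 0, 1 is not an eigenvalue of K and ker(I - K) = {0}, so we are in the first case: for every y there is a unique x = (I - K)^(-1) y. (Explicitly, by the Woodbury identity, (I - U V^T)^(-1) = I + U (I_2 - G)^(-1) V^T.)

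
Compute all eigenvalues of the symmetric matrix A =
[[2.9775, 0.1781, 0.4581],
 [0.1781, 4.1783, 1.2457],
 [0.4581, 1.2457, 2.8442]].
sigma(A) ≈ {2, 3, 5}

A is real symmetric, so its spectrum consists of real eigenvalues. Expanding the characteristic polynomial of the displayed matrix gives
  det(λ I - A) = p(λ) = λ^3 + (-10)λ^2 + (31)λ + (-30).
Solving p(λ) = 0 yields eigenvalues ≈ 2, 3, 5. (A is shown rounded to 4 decimals, so these recover the underlying integer eigenvalues to within that precision.)
Verification: the trace of A = 10 equals the sum of eigenvalues 10, and det(A) ≈ 30.0002 matches the eigenvalue product 30.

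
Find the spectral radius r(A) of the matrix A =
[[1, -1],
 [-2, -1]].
r(A) = sqrt(12)/2 ≈ 1.7321

The eigenvalues of A are the roots of its characteristic polynomial. With M = A (coefficients from the trace and determinant):
  p(λ) = det(λ I - M) = λ^2 - 3.
For λ^2 - 3 the discriminant is 12. It is nonnegative but not a perfect square, so the roots are real and irrational: λ = ± sqrt(12)/2 ≈ 1.7321, -1.7321.
Thus the eigenvalues (to 4 decimals) are 1.7321 (modulus 1.7321); -1.7321 (modulus 1.7321). The spectral radius is the largest modulus: r(A) = sqrt(12)/2 ≈ 1.7321. (Cross-check: r(A) ≤ ||A||_2 ≈ 2.3028; equality holds whenever A is normal, though it can also hold for some non-normal A.)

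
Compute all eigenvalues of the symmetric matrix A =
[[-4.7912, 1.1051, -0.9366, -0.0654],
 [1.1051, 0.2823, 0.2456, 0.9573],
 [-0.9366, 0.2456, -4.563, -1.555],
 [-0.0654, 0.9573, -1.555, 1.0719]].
sigma(A) ≈ {-6, -4, 0, 2}

A is real symmetric, so its spectrum consists of real eigenvalues. Expanding the characteristic polynomial of the displayed matrix gives
  det(λ I - A) = p(λ) = λ^4 + (8)λ^3 + (4)λ^2 + (-48)λ + (0.0016).
Solving p(λ) = 0 yields eigenvalues ≈ -6, -4, 0, 2. (A is shown rounded to 4 decimals, so these recover the underlying integer eigenvalues to within that precision.)
Verification: the trace of A = -8 equals the sum of eigenvalues -8, and det(A) ≈ 0.0016 matches the eigenvalue product 0.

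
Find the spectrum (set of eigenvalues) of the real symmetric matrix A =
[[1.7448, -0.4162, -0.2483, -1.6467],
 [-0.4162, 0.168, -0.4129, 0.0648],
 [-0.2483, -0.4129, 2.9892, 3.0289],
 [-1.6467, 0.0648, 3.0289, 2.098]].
sigma(A) ≈ {-1, 0, 2, 6}

A is real symmetric, so its spectrum consists of real eigenvalues. Expanding the characteristic polynomial of the displayed matrix gives
  det(λ I - A) = p(λ) = λ^4 + (-7)λ^3 + (4)λ^2 + (12)λ + (0).
Solving p(λ) = 0 yields eigenvalues ≈ -1, 0, 2, 6. (A is shown rounded to 4 decimals, so these recover the underlying integer eigenvalues to within that precision.)
Verification: the trace of A = 7 equals the sum of eigenvalues 7, and det(A) ≈ 0.0004 matches the eigenvalue product 0.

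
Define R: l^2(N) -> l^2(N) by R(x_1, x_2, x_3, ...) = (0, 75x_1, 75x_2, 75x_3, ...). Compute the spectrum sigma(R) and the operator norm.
sigma(R) = closed disk {z in C : |z| ≤ 75}; ||R|| = 75

Note R = 75·U where U is the unit right shift (U x)_k = x_{k-1} (with x_0 := 0); so ||R|| = 75||U|| and sigma(R) = 75·sigma(U). ||R x||^2 = sum_{k≥1} |75x_k|^2 = 5625||x||^2, so ||R|| = 75 and sigma(R) ⊂ {|z| ≤ 75}. For any |lambda| < 75, the equation (R - lambda I) x = 0 forces x_1 = 0, then 75x_k = lambda x_{k+1} ⇒ x = 0, so R has no eigenvalues. But (R - lambda I) is not surjective for |lambda| < 75: solving (R - lambda I) x = e_1 would require x_n proportional to (lambda/75)^(-n), which is not in l^2. So every |lambda| < 75 lies in the residual spectrum. The boundary |lambda| = 75 is in the approximate point spectrum (the spectrum is closed). Hence sigma(R) is the closed disk of radius 75.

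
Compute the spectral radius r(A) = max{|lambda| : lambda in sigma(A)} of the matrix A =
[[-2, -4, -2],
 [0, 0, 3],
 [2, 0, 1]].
r(A) = 3

The eigenvalues of A are the roots of its characteristic polynomial. With M = A (coefficients from the trace, the sum of principal 2x2 minors, and det A):
  p(λ) = det(λ I - M) = λ^3 + λ^2 + 2λ + 24.
By the rational root theorem any rational root is an integer divisor of 24. Testing λ = -3: p(-3) = -27 + 9 - 6 + 24 = 0, so λ = -3 is a root. Dividing out (λ + 3) leaves p(λ) = (λ + 3)(λ^2 - 2λ + 8). For λ^2 - 2λ + 8 the discriminant is -28. It is negative, so the roots are the complex-conjugate pair λ = 1 ± (sqrt(28)/2) i ≈ 1 ± 2.6458i. For a conjugate pair the product of the roots equals the constant term, so |λ|^2 = 8 and |λ| = sqrt(8) ≈ 2.8284.
Thus the eigenvalues (to 4 decimals) are 1 ± 2.6458i (modulus 2.8284); -3 (modulus 3). The spectral radius is the largest modulus: r(A) = 3. (Cross-check: r(A) ≤ ||A||_2 ≈ 5.2944; equality holds whenever A is normal, though it can also hold for some non-normal A.)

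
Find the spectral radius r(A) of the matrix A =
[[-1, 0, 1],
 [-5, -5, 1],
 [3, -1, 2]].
r(A) ≈ 4.5831

The eigenvalues of A are the roots of its characteristic polynomial. With M = A (coefficients from the trace, the sum of principal 2x2 minors, and det A):
  p(λ) = det(λ I - M) = λ^3 + 4λ^2 - 9λ - 29.
No integer candidate from the rational root theorem (±divisors of 29) is a root, so the roots are irrational. The cubic discriminant is Δ = 7721 > 0, so there are three distinct real roots. p(-5) = -9 and p(-4) = 7 have opposite signs, so a root lies in (-5, -4); Newton's method refines it to λ ≈ -4.5831. p(-3) = 7 and p(-2) = -3 have opposite signs, so a root lies in (-3, -2); Newton's method refines it to λ ≈ -2.2408. p(2) = -23 and p(3) = 7 have opposite signs, so a root lies in (2, 3); Newton's method refines it to λ ≈ 2.8239. Check (Vieta): the three roots sum to -4, matching tr M = -4.
Thus the eigenvalues (to 4 decimals) are -4.5831 (modulus 4.5831); -2.2408 (modulus 2.2408); 2.8239 (modulus 2.8239). The spectral radius is the largest modulus: r(A) ≈ 4.5831. (Cross-check: r(A) ≤ ||A||_2 ≈ 7.3058; equality holds whenever A is normal, though it can also hold for some non-normal A.)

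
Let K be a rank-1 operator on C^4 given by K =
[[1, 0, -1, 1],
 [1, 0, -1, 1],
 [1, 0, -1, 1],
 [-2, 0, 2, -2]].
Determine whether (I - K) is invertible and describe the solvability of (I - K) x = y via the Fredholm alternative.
(I - K) is invertible (det(I - K) = 3 ≠ 0), so for every y in C^4 the equation (I - K) x = y has a unique solution.

K has rank 1, so it is an outer product K = u v^T: every row of K is a multiple of one row vector. Reading off the entries, u = (1, 1, 1, -2) and v = (1, 0, -1, 1) (row i of K equals u_i·v^T). A rank-one matrix u v^T satisfies K u = u (v·u) and kills the (3)-dimensional subspace v^⊥, so its characteristic polynomial is lambda^3 (lambda - v·u) with v·u = tr K = -2. Hence the eigenvalues of I - K are 1 (multiplicity 3) and 1 - (-2) = 3, so det(I - K) = 3. (Direct check: I - K =
[[0, 0, 1, -1],
 [-1, 1, 1, -1],
 [-1, 0, 2, -1],
 [2, 0, -2, 3]]
has determinant 3.) The finite-dimensional Fredholm alternative says: either (I - K) is invertible, or ker(I - K) ≠ {0} and then range(I - K) = ker((I - K)^*)^⊥, with dim ker(I - K) = dim ker((I - K)^*). Since det(I - K) ≠ 0, 1 is not an eigenvalue of K and ker(I - K) = {0}, so we are in the first case: for every y there is a unique x = (I - K)^(-1) y. Explicitly, by the Sherman–Morrison formula, (I - u v^T)^(-1) = I + u v^T/(1 - v·u), i.e. (I - K)^(-1) = I + K/(3).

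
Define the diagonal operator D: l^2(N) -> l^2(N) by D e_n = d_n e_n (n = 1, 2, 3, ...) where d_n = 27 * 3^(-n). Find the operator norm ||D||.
||D|| = 9 (attained at n = 1)

For D diagonal, ||D|| = sup_n |d_n|. The sequence d_n = 27 * 3^(-n) is positive and strictly decreasing (ratio 3^(-1) < 1), so the supremum is d_1 = 27/3 = 9. Hence ||D|| = 9.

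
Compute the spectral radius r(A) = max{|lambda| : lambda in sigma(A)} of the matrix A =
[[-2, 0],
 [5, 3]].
r(A) = 3

The eigenvalues of A are the roots of its characteristic polynomial. With M = A (coefficients from the trace and determinant):
  p(λ) = det(λ I - M) = λ^2 - λ - 6.
For λ^2 - λ - 6 the discriminant is 25. It is a perfect square (5^2), so the roots are rational: λ = (1 ± 5)/2 = 3, -2.
Thus the eigenvalues (to 4 decimals) are 3 (modulus 3); -2 (modulus 2). The spectral radius is the largest modulus: r(A) = 3. (Cross-check: r(A) ≤ ||A||_2 ≈ 6.085; equality holds whenever A is normal, though it can also hold for some non-normal A.)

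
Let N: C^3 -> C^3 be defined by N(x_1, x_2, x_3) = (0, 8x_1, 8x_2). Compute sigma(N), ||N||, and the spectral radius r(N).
sigma(N) = {0}; ||N|| = 8; r(N) = 0. (N is nilpotent with N^3 = 0.)

On C^3, N is a strictly lower-triangular matrix with 8 on the subdiagonal and zeros elsewhere, so its characteristic polynomial is lambda^3 and every eigenvalue is 0: sigma(N) = {0}. For the operator norm, N e_i = 8e_{i+1} for i = 1, ..., 2 and N e_3 = 0, so the singular values of N are 8 (with multiplicity 2) and 0; hence ||N|| = 8. The spectral radius r(N) = max|lambda| = 0. Note ||N|| > r(N) — characteristic of non-normal nilpotent operators. Indeed N^3 = 0.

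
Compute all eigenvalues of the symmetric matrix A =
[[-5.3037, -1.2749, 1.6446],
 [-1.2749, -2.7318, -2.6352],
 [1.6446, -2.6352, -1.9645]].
sigma(A) ≈ {-6, -5, 1}

A is real symmetric, so its spectrum consists of real eigenvalues. Expanding the characteristic polynomial of the displayed matrix gives
  det(λ I - A) = p(λ) = λ^3 + (10)λ^2 + (19)λ + (-30).
Solving p(λ) = 0 yields eigenvalues ≈ -6, -5, 1. (A is shown rounded to 4 decimals, so these recover the underlying integer eigenvalues to within that precision.)
Verification: the trace of A = -10 equals the sum of eigenvalues -10, and det(A) ≈ 29.9996 matches the eigenvalue product 30.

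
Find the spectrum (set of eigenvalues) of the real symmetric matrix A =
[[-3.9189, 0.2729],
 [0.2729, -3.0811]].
sigma(A) ≈ {-4, -3}

A is real symmetric, so its spectrum consists of real eigenvalues. Expanding the characteristic polynomial of the displayed matrix gives
  det(λ I - A) = p(λ) = λ^2 + (7)λ + (12).
Solving p(λ) = 0 yields eigenvalues ≈ -4, -3. (A is shown rounded to 4 decimals, so these recover the underlying integer eigenvalues to within that precision.)
Verification: the trace of A = -7 equals the sum of eigenvalues -7, and det(A) ≈ 12.0000 matches the eigenvalue product 12.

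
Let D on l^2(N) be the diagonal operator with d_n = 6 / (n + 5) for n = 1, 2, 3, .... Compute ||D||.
||D|| = 1 (attained at n = 1)

For D diagonal, ||D|| = sup_n |d_n| = sup_n 6/(n + 5). This is positive and strictly decreasing in n, so the supremum is attained at n = 1: d_1 = 6/(1 + 5) = 1. Hence ||D|| = 1.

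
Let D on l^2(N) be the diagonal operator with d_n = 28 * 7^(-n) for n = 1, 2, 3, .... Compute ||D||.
||D|| = 4 (attained at n = 1)

For D diagonal, ||D|| = sup_n |d_n|. The sequence d_n = 28 * 7^(-n) is positive and strictly decreasing (ratio 7^(-1) < 1), so the supremum is d_1 = 28/7 = 4. Hence ||D|| = 4.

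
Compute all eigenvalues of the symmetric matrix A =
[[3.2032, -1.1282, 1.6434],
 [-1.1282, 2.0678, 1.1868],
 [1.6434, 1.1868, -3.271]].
sigma(A) ≈ {-4, 2, 4}

A is real symmetric, so its spectrum consists of real eigenvalues. Expanding the characteristic polynomial of the displayed matrix gives
  det(λ I - A) = p(λ) = λ^3 + (-2)λ^2 + (-16)λ + (32).
Solving p(λ) = 0 yields eigenvalues ≈ -4, 2, 4. (A is shown rounded to 4 decimals, so these recover the underlying integer eigenvalues to within that precision.)
Verification: the trace of A = 2 equals the sum of eigenvalues 2, and det(A) ≈ -31.9995 matches the eigenvalue product -32.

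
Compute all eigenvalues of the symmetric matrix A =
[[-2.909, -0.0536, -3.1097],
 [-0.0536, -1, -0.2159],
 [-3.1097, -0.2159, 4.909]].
sigma(A) ≈ {-4, -1, 6}

A is real symmetric, so its spectrum consists of real eigenvalues. Expanding the characteristic polynomial of the displayed matrix gives
  det(λ I - A) = p(λ) = λ^3 + (-1)λ^2 + (-26)λ + (-24).
Solving p(λ) = 0 yields eigenvalues ≈ -4, -1, 6. (A is shown rounded to 4 decimals, so these recover the underlying integer eigenvalues to within that precision.)
Verification: the trace of A = 1 equals the sum of eigenvalues 1, and det(A) ≈ 24.0000 matches the eigenvalue product 24.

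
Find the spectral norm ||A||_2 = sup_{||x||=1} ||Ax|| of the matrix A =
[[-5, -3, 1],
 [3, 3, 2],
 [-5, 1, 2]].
||A||_2 ≈ 8.2052 (= sqrt(largest eigenvalue of A^T A))

||A||_2 = sigma_max(A) = sqrt(lambda_max(A^T A)). Form the symmetric matrix M = A^T A =
[[59, 19, -9],
 [19, 19, 5],
 [-9, 5, 9]].
Its characteristic polynomial (trace, sum of principal 2x2 minors, determinant of M give the coefficients) is
  p(λ) = det(λ I - M) = λ^3 - 87λ^2 + 1356λ - 2116.
No integer candidate from the rational root theorem (±divisors of 2116) is a root, so the roots are irrational. The cubic discriminant is Δ = 2742945552 > 0, so there are three distinct real roots. p(1) = -846 and p(2) = 256 have opposite signs, so a root lies in (1, 2); Newton's method refines it to λ ≈ 1.7538. p(17) = 706 and p(18) = -64 have opposite signs, so a root lies in (17, 18); Newton's method refines it to λ ≈ 17.9201. p(67) = -1044 and p(68) = 2236 have opposite signs, so a root lies in (67, 68); Newton's method refines it to λ ≈ 67.326. Check (Vieta): the three roots sum to 87, matching tr M = 87.
So the eigenvalues of A^T A are ≈ 1.7538, 17.9201, 67.326 (all ≥ 0, as they must be for A^T A). The largest is λ_max ≈ 67.326, hence ||A||_2 = sqrt(λ_max) ≈ 8.2052.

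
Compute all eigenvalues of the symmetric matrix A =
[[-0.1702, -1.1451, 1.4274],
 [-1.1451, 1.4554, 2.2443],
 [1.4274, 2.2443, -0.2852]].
sigma(A) ≈ {-3, 1, 3}

A is real symmetric, so its spectrum consists of real eigenvalues. Expanding the characteristic polynomial of the displayed matrix gives
  det(λ I - A) = p(λ) = λ^3 + (-1)λ^2 + (-9)λ + (9).
Solving p(λ) = 0 yields eigenvalues ≈ -3, 1, 3. (A is shown rounded to 4 decimals, so these recover the underlying integer eigenvalues to within that precision.)
Verification: the trace of A = 1 equals the sum of eigenvalues 1, and det(A) ≈ -9.0001 matches the eigenvalue product -9.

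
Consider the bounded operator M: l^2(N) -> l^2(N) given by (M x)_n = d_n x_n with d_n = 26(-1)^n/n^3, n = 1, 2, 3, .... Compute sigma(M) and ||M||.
sigma(M) = {26(-1)^n/n^3 : n ≥ 1} ∪ {0}; ||M|| = 26

A bounded diagonal operator on l^2 with diagonal entries d_n has spectrum equal to the closure of {d_n : n ≥ 1}: every d_n is an eigenvalue (with eigenvector e_n), so {d_n} ⊂ sigma(M); the spectrum is closed, so its closure is too; and for lambda not in the closure, (M - lambda I) has bounded inverse (the diagonal entries 1/(d_n - lambda) are bounded). For our sequence d_n = 26(-1)^n/n^3, n = 1, 2, 3, ...:
  - {d_n} = {26(-1)^n/n^3 : n ≥ 1}; the only limit point is 0
  - closure = {26(-1)^n/n^3 : n ≥ 1} ∪ {0}
For the norm: a diagonal operator has ||M|| = sup_n |d_n|. Here |d_n| = 26/n^3 is decreasing, so sup_n |d_n| = |d_1| = 26. So ||M|| = 26.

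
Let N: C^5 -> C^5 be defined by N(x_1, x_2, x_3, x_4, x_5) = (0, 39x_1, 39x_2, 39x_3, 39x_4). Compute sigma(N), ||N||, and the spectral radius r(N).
sigma(N) = {0}; ||N|| = 39; r(N) = 0. (N is nilpotent with N^5 = 0.)

On C^5, N is a strictly lower-triangular matrix with 39 on the subdiagonal and zeros elsewhere, so its characteristic polynomial is lambda^5 and every eigenvalue is 0: sigma(N) = {0}. For the operator norm, N e_i = 39e_{i+1} for i = 1, ..., 4 and N e_5 = 0, so the singular values of N are 39 (with multiplicity 4) and 0; hence ||N|| = 39. The spectral radius r(N) = max|lambda| = 0. Note ||N|| > r(N) — characteristic of non-normal nilpotent operators. Indeed N^5 = 0.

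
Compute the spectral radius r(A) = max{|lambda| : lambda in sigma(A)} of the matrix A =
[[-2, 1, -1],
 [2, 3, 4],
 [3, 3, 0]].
r(A) ≈ 5.4414

The eigenvalues of A are the roots of its characteristic polynomial. With M = A (coefficients from the trace, the sum of principal 2x2 minors, and det A):
  p(λ) = det(λ I - M) = λ^3 - λ^2 - 17λ - 39.
No integer candidate from the rational root theorem (±divisors of 39) is a root, so the roots are irrational. The cubic discriminant is Δ = -33216 < 0, so there is one real root and a complex-conjugate pair. p(5) = -24 and p(6) = 39 have opposite signs, so a root lies in (5, 6); Newton's method refines it to λ ≈ 5.4414. Dividing out (λ - (5.4414)) leaves approximately λ^2 + 4.4414λ + 7.1673. For λ^2 + 4.4414λ + 7.1673 the discriminant is -8.9433. It is negative, so the remaining roots are the complex-conjugate pair λ ≈ -2.2207 ± 1.4953i. Their product equals the constant term, so |λ|^2 ≈ 7.1673 and |λ| ≈ 2.6772.
Thus the eigenvalues (to 4 decimals) are 5.4414 (modulus 5.4414); -2.2207 ± 1.4953i (modulus 2.6772). The spectral radius is the largest modulus: r(A) ≈ 5.4414. (Cross-check: r(A) ≤ ||A||_2 ≈ 6.3607; equality holds whenever A is normal, though it can also hold for some non-normal A.)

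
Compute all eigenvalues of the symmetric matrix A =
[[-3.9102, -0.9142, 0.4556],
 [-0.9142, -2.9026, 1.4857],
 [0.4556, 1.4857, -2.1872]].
sigma(A) ≈ {-5, -3, -1}

A is real symmetric, so its spectrum consists of real eigenvalues. Expanding the characteristic polynomial of the displayed matrix gives
  det(λ I - A) = p(λ) = λ^3 + (9)λ^2 + (23)λ + (15).
Solving p(λ) = 0 yields eigenvalues ≈ -5, -3, -1. (A is shown rounded to 4 decimals, so these recover the underlying integer eigenvalues to within that precision.)
Verification: the trace of A = -9 equals the sum of eigenvalues -9, and det(A) ≈ -15.0003 matches the eigenvalue product -15.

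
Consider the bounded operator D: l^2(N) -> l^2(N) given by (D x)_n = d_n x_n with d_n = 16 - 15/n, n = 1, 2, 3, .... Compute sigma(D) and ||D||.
sigma(D) = {16 - 15/n : n ≥ 1} ∪ {16}; ||D|| = 16

A bounded diagonal operator on l^2 with diagonal entries d_n has spectrum equal to the closure of {d_n : n ≥ 1}: every d_n is an eigenvalue (with eigenvector e_n), so {d_n} ⊂ sigma(D); the spectrum is closed, so its closure is too; and for lambda not in the closure, (D - lambda I) has bounded inverse (the diagonal entries 1/(d_n - lambda) are bounded). For our sequence d_n = 16 - 15/n, n = 1, 2, 3, ...:
  - {d_n} = {16 - 15/n : n ≥ 1}; the only limit point is 16
  - closure = {16 - 15/n : n ≥ 1} ∪ {16}
For the norm: a diagonal operator has ||D|| = sup_n |d_n|. Here d_n = 16 - 15/n increases monotonically from d_1 = 1 toward 16, with all terms in [1, 16); so sup_n |d_n| = 16 (the supremum is the limit, not attained). So ||D|| = 16.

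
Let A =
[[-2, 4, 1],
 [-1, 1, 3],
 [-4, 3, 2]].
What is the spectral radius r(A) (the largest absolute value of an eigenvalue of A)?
r(A) ≈ 3.1361

The eigenvalues of A are the roots of its characteristic polynomial. With M = A (coefficients from the trace, the sum of principal 2x2 minors, and det A):
  p(λ) = det(λ I - M) = λ^3 - λ^2 - 5λ + 25.
No integer candidate from the rational root theorem (±divisors of 25) is a root, so the roots are irrational. The cubic discriminant is Δ = -14000 < 0, so there is one real root and a complex-conjugate pair. p(-4) = -35 and p(-3) = 4 have opposite signs, so a root lies in (-4, -3); Newton's method refines it to λ ≈ -3.1361. Dividing out (λ - (-3.1361)) leaves approximately λ^2 - 4.1361λ + 7.9716. For λ^2 - 4.1361λ + 7.9716 the discriminant is -14.7785. It is negative, so the remaining roots are the complex-conjugate pair λ ≈ 2.0681 ± 1.9221i. Their product equals the constant term, so |λ|^2 ≈ 7.9716 and |λ| ≈ 2.8234.
Thus the eigenvalues (to 4 decimals) are -3.1361 (modulus 3.1361); 2.0681 ± 1.9221i (modulus 2.8234). The spectral radius is the largest modulus: r(A) ≈ 3.1361. (Cross-check: r(A) ≤ ||A||_2 ≈ 7.2964; equality holds whenever A is normal, though it can also hold for some non-normal A.)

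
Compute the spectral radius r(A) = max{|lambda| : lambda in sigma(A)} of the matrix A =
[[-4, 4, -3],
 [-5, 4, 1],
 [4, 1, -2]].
r(A) ≈ 5.2656

The eigenvalues of A are the roots of its characteristic polynomial. With M = A (coefficients from the trace, the sum of principal 2x2 minors, and det A):
  p(λ) = det(λ I - M) = λ^3 + 2λ^2 + 15λ - 75.
No integer candidate from the rational root theorem (±divisors of 75) is a root, so the roots are irrational. The cubic discriminant is Δ = -202575 < 0, so there is one real root and a complex-conjugate pair. p(2) = -29 and p(3) = 15 have opposite signs, so a root lies in (2, 3); Newton's method refines it to λ ≈ 2.705. Dividing out (λ - (2.705)) leaves approximately λ^2 + 4.705λ + 27.7268. For λ^2 + 4.705λ + 27.7268 the discriminant is -88.7704. It is negative, so the remaining roots are the complex-conjugate pair λ ≈ -2.3525 ± 4.7109i. Their product equals the constant term, so |λ|^2 ≈ 27.7268 and |λ| ≈ 5.2656.
Thus the eigenvalues (to 4 decimals) are 2.705 (modulus 2.705); -2.3525 ± 4.7109i (modulus 5.2656). The spectral radius is the largest modulus: r(A) ≈ 5.2656. (Cross-check: r(A) ≤ ||A||_2 ≈ 8.9188; equality holds whenever A is normal, though it can also hold for some non-normal A.)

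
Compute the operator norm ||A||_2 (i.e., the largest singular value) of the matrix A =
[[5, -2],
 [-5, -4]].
||A||_2 = sqrt((70 + sqrt(1300))/2) ≈ 7.282 (= sqrt(largest eigenvalue of A^T A))

||A||_2 = sigma_max(A) = sqrt(lambda_max(A^T A)). Form the symmetric matrix M = A^T A =
[[50, 10],
 [10, 20]].
Its characteristic polynomial (trace, determinant of M give the coefficients) is
  p(λ) = det(λ I - M) = λ^2 - 70λ + 900.
For λ^2 - 70λ + 900 the discriminant is 1300. It is nonnegative but not a perfect square, so the roots are real and irrational: λ = (70 ± sqrt(1300))/2 ≈ 53.0278, 16.9722.
So the eigenvalues of A^T A are ≈ 16.9722, 53.0278 (all ≥ 0, as they must be for A^T A). The largest is λ_max = (70 + sqrt(1300))/2 ≈ 53.0278, hence ||A||_2 = sqrt(λ_max) = sqrt((70 + sqrt(1300))/2) ≈ 7.282.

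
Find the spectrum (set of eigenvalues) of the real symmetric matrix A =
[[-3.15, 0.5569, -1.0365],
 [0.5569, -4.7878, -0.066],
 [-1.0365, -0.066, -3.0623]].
sigma(A) ≈ {-5, -4, -2}

A is real symmetric, so its spectrum consists of real eigenvalues. Expanding the characteristic polynomial of the displayed matrix gives
  det(λ I - A) = p(λ) = λ^3 + (11)λ^2 + (38)λ + (40).
Solving p(λ) = 0 yields eigenvalues ≈ -5, -4, -2. (A is shown rounded to 4 decimals, so these recover the underlying integer eigenvalues to within that precision.)
Verification: the trace of A = -11 equals the sum of eigenvalues -11, and det(A) ≈ -40.0010 matches the eigenvalue product -40.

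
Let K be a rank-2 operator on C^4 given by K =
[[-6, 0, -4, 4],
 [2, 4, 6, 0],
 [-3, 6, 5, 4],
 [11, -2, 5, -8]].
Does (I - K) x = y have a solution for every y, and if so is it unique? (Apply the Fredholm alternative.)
(I - K) is invertible (det(I - K) = -164 ≠ 0), so for every y in C^4 the equation (I - K) x = y has a unique solution.

K has rank 2 and factors as K = U V^T = u1 v1^T + u2 v2^T with u1 = (2, -2, -1, -3), v1 = (-3, 0, -2, 2), u2 = (0, -2, -3, 1), v2 = (2, -2, -1, -2) (multiplying out reproduces the displayed K). The nonzero eigenvalues of U V^T coincide with those of the 2 x 2 matrix G = V^T U = [[v1·u1, v1·u2], [v2·u1, v2·u2]] = [[-10, 8], [15, 5]], and by the Sylvester determinant identity det(I_4 - U V^T) = det(I_2 - V^T U) = det([[11, -8], [-15, -4]]) = (11)(-4) - (-8)(-15) = -164. (Direct check: I - K =
[[7, 0, 4, -4],
 [-2, -3, -6, 0],
 [3, -6, -4, -4],
 [-11, 2, -5, 9]]
has determinant -164.) The finite-dimensional Fredholm alternative says: either (I - K) is invertible, or ker(I - K) ≠ {0} and then range(I - K) = ker((I - K)^*)^⊥, with dim ker(I - K) = dim ker((I - K)^*). Since det(I - K) ≠ 0, 1 is not an eigenvalue of K and ker(I - K) = {0}, so we are in the first case: for every y there is a unique x = (I - K)^(-1) y. (Explicitly, by the Woodbury identity, (I - U V^T)^(-1) = I + U (I_2 - G)^(-1) V^T.)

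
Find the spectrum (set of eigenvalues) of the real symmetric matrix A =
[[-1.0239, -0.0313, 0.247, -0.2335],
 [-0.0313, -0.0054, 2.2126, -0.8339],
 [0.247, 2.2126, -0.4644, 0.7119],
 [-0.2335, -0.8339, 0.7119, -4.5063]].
sigma(A) ≈ {-5, -2, -1, 2}

A is real symmetric, so its spectrum consists of real eigenvalues. Expanding the characteristic polynomial of the displayed matrix gives
  det(λ I - A) = p(λ) = λ^4 + (6)λ^3 + (1)λ^2 + (-23.9989)λ + (-19.999).
Solving p(λ) = 0 yields eigenvalues ≈ -5, -2, -1, 2. (A is shown rounded to 4 decimals, so these recover the underlying integer eigenvalues to within that precision.)
Verification: the trace of A = -6 equals the sum of eigenvalues -6, and det(A) ≈ -19.9990 matches the eigenvalue product -20.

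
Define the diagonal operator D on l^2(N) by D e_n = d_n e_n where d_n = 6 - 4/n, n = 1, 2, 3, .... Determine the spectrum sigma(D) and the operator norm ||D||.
sigma(D) = {6 - 4/n : n ≥ 1} ∪ {6}; ||D|| = 6

A bounded diagonal operator on l^2 with diagonal entries d_n has spectrum equal to the closure of {d_n : n ≥ 1}: every d_n is an eigenvalue (with eigenvector e_n), so {d_n} ⊂ sigma(D); the spectrum is closed, so its closure is too; and for lambda not in the closure, (D - lambda I) has bounded inverse (the diagonal entries 1/(d_n - lambda) are bounded). For our sequence d_n = 6 - 4/n, n = 1, 2, 3, ...:
  - {d_n} = {6 - 4/n : n ≥ 1}; the only limit point is 6
  - closure = {6 - 4/n : n ≥ 1} ∪ {6}
For the norm: a diagonal operator has ||D|| = sup_n |d_n|. Here d_n = 6 - 4/n increases monotonically from d_1 = 2 toward 6, with all terms in [2, 6); so sup_n |d_n| = 6 (the supremum is the limit, not attained). So ||D|| = 6.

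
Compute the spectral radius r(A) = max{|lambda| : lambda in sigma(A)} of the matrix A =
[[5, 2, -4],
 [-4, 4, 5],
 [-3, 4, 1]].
r(A) ≈ 8.053

The eigenvalues of A are the roots of its characteristic polynomial. With M = A (coefficients from the trace, the sum of principal 2x2 minors, and det A):
  p(λ) = det(λ I - M) = λ^3 - 10λ^2 + 5λ + 86.
No integer candidate from the rational root theorem (±divisors of 86) is a root, so the roots are irrational. The cubic discriminant is Δ = 68908 > 0, so there are three distinct real roots. p(-3) = -46 and p(-2) = 28 have opposite signs, so a root lies in (-3, -2); Newton's method refines it to λ ≈ -2.4363. p(4) = 10 and p(5) = -14 have opposite signs, so a root lies in (4, 5); Newton's method refines it to λ ≈ 4.3833. p(8) = -2 and p(9) = 50 have opposite signs, so a root lies in (8, 9); Newton's method refines it to λ ≈ 8.053. Check (Vieta): the three roots sum to 10, matching tr M = 10.
Thus the eigenvalues (to 4 decimals) are -2.4363 (modulus 2.4363); 4.3833 (modulus 4.3833); 8.053 (modulus 8.053). The spectral radius is the largest modulus: r(A) ≈ 8.053. (Cross-check: r(A) ≤ ||A||_2 ≈ 9.9232; equality holds whenever A is normal, though it can also hold for some non-normal A.)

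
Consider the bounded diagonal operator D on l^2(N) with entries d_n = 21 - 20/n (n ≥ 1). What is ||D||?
||D|| = 21

For a diagonal operator on l^2 with entries d_n, ||D|| = sup_n |d_n|. Here d_1 = 1, d_2 = 11, ..., and d_n = 21 - 20/n increases monotonically toward 21. All terms lie in [1, 21), so |d_n| = d_n and the supremum is the limit 21, which is not attained by any individual d_n. Hence ||D|| = 21.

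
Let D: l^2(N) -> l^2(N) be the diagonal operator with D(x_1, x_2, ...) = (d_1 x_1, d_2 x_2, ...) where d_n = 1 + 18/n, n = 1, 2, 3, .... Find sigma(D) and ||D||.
sigma(D) = {1 + 18/n : n ≥ 1} ∪ {1}; ||D|| = 19

A bounded diagonal operator on l^2 with diagonal entries d_n has spectrum equal to the closure of {d_n : n ≥ 1}: every d_n is an eigenvalue (with eigenvector e_n), so {d_n} ⊂ sigma(D); the spectrum is closed, so its closure is too; and for lambda not in the closure, (D - lambda I) has bounded inverse (the diagonal entries 1/(d_n - lambda) are bounded). For our sequence d_n = 1 + 18/n, n = 1, 2, 3, ...:
  - {d_n} = {1 + 18/n : n ≥ 1}; the only limit point is 1
  - closure = {1 + 18/n : n ≥ 1} ∪ {1}
For the norm: a diagonal operator has ||D|| = sup_n |d_n|. Here d_n = 1 + 18/n is positive and decreasing, so sup_n |d_n| = d_1 = 1 + 18 = 19. So ||D|| = 19.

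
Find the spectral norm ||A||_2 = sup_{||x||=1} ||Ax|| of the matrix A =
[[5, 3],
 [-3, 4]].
||A||_2 = sqrt((59 + sqrt(117))/2) ≈ 5.9083 (= sqrt(largest eigenvalue of A^T A))

||A||_2 = sigma_max(A) = sqrt(lambda_max(A^T A)). Form the symmetric matrix M = A^T A =
[[34, 3],
 [3, 25]].
Its characteristic polynomial (trace, determinant of M give the coefficients) is
  p(λ) = det(λ I - M) = λ^2 - 59λ + 841.
For λ^2 - 59λ + 841 the discriminant is 117. It is nonnegative but not a perfect square, so the roots are real and irrational: λ = (59 ± sqrt(117))/2 ≈ 34.9083, 24.0917.
So the eigenvalues of A^T A are ≈ 24.0917, 34.9083 (all ≥ 0, as they must be for A^T A). The largest is λ_max = (59 + sqrt(117))/2 ≈ 34.9083, hence ||A||_2 = sqrt(λ_max) = sqrt((59 + sqrt(117))/2) ≈ 5.9083.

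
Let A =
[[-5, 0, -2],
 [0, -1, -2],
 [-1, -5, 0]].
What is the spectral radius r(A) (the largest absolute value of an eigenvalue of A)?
r(A) ≈ 5.587

The eigenvalues of A are the roots of its characteristic polynomial. With M = A (coefficients from the trace, the sum of principal 2x2 minors, and det A):
  p(λ) = det(λ I - M) = λ^3 + 6λ^2 - 7λ - 52.
No integer candidate from the rational root theorem (±divisors of 52) is a root, so the roots are irrational. The cubic discriminant is Δ = 14368 > 0, so there are three distinct real roots. p(-6) = -10 and p(-5) = 8 have opposite signs, so a root lies in (-6, -5); Newton's method refines it to λ ≈ -5.587. p(-4) = 8 and p(-3) = -4 have opposite signs, so a root lies in (-4, -3); Newton's method refines it to λ ≈ -3.2642. p(2) = -34 and p(3) = 8 have opposite signs, so a root lies in (2, 3); Newton's method refines it to λ ≈ 2.8513. Check (Vieta): the three roots sum to -6, matching tr M = -6.
Thus the eigenvalues (to 4 decimals) are -5.587 (modulus 5.587); -3.2642 (modulus 3.2642); 2.8513 (modulus 2.8513). The spectral radius is the largest modulus: r(A) ≈ 5.587. (Cross-check: r(A) ≤ ||A||_2 ≈ 5.8353; equality holds whenever A is normal, though it can also hold for some non-normal A.)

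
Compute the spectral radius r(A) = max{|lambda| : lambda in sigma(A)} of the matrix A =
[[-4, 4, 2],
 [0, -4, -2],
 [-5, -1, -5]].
r(A) ≈ 6.7936

The eigenvalues of A are the roots of its characteristic polynomial. With M = A (coefficients from the trace, the sum of principal 2x2 minors, and det A):
  p(λ) = det(λ I - M) = λ^3 + 13λ^2 + 64λ + 72.
No integer candidate from the rational root theorem (±divisors of 72) is a root, so the roots are irrational. The cubic discriminant is Δ = -50784 < 0, so there is one real root and a complex-conjugate pair. p(-2) = -12 and p(-1) = 20 have opposite signs, so a root lies in (-2, -1); Newton's method refines it to λ ≈ -1.56. Dividing out (λ - (-1.56)) leaves approximately λ^2 + 11.44λ + 46.1535. For λ^2 + 11.44λ + 46.1535 the discriminant is -53.7406. It is negative, so the remaining roots are the complex-conjugate pair λ ≈ -5.72 ± 3.6654i. Their product equals the constant term, so |λ|^2 ≈ 46.1535 and |λ| ≈ 6.7936.
Thus the eigenvalues (to 4 decimals) are -1.56 (modulus 1.56); -5.72 ± 3.6654i (modulus 6.7936). The spectral radius is the largest modulus: r(A) ≈ 6.7936. (Cross-check: r(A) ≤ ||A||_2 ≈ 7.5252; equality holds whenever A is normal, though it can also hold for some non-normal A.)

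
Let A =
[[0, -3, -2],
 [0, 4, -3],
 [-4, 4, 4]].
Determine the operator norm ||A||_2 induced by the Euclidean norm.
||A||_2 ≈ 7.6297 (= sqrt(largest eigenvalue of A^T A))

||A||_2 = sigma_max(A) = sqrt(lambda_max(A^T A)). Form the symmetric matrix M = A^T A =
[[16, -16, -16],
 [-16, 41, 10],
 [-16, 10, 29]].
Its characteristic polynomial (trace, sum of principal 2x2 minors, determinant of M give the coefficients) is
  p(λ) = det(λ I - M) = λ^3 - 86λ^2 + 1697λ - 4624.
No integer candidate from the rational root theorem (±divisors of 4624) is a root, so the roots are irrational. The cubic discriminant is Δ = 1556179488 > 0, so there are three distinct real roots. p(3) = -280 and p(4) = 852 have opposite signs, so a root lies in (3, 4); Newton's method refines it to λ ≈ 3.2353. p(24) = 392 and p(25) = -324 have opposite signs, so a root lies in (24, 25); Newton's method refines it to λ ≈ 24.5518. p(58) = -390 and p(59) = 1512 have opposite signs, so a root lies in (58, 59); Newton's method refines it to λ ≈ 58.2129. Check (Vieta): the three roots sum to 86, matching tr M = 86.
So the eigenvalues of A^T A are ≈ 3.2353, 24.5518, 58.2129 (all ≥ 0, as they must be for A^T A). The largest is λ_max ≈ 58.2129, hence ||A||_2 = sqrt(λ_max) ≈ 7.6297.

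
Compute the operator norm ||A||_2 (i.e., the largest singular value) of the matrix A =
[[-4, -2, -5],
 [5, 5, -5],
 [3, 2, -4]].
||A||_2 ≈ 10.1301 (= sqrt(largest eigenvalue of A^T A))

||A||_2 = sigma_max(A) = sqrt(lambda_max(A^T A)). Form the symmetric matrix M = A^T A =
[[50, 39, -17],
 [39, 33, -23],
 [-17, -23, 66]].
Its characteristic polynomial (trace, sum of principal 2x2 minors, determinant of M give the coefficients) is
  p(λ) = det(λ I - M) = λ^3 - 149λ^2 + 4789λ - 3025.
No integer candidate from the rational root theorem (±divisors of 3025) is a root, so the roots are irrational. The cubic discriminant is Δ = 68415763120 > 0, so there are three distinct real roots. p(0) = -3025 and p(1) = 1616 have opposite signs, so a root lies in (0, 1); Newton's method refines it to λ ≈ 0.6445. p(45) = 1880 and p(46) = -679 have opposite signs, so a root lies in (45, 46); Newton's method refines it to λ ≈ 45.7356. p(102) = -3535 and p(103) = 2228 have opposite signs, so a root lies in (102, 103); Newton's method refines it to λ ≈ 102.6199. Check (Vieta): the three roots sum to 149, matching tr M = 149.
So the eigenvalues of A^T A are ≈ 0.6445, 45.7356, 102.6199 (all ≥ 0, as they must be for A^T A). The largest is λ_max ≈ 102.6199, hence ||A||_2 = sqrt(λ_max) ≈ 10.1301.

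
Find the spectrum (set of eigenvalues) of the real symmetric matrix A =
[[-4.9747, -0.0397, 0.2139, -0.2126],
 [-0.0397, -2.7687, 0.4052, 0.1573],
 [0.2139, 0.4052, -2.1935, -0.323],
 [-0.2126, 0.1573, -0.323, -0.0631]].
sigma(A) ≈ {-5, -3, -2, 0}

A is real symmetric, so its spectrum consists of real eigenvalues. Expanding the characteristic polynomial of the displayed matrix gives
  det(λ I - A) = p(λ) = λ^4 + (10)λ^3 + (31)λ^2 + (30)λ + (0).
Solving p(λ) = 0 yields eigenvalues ≈ -5, -3, -2, 0. (A is shown rounded to 4 decimals, so these recover the underlying integer eigenvalues to within that precision.)
Verification: the trace of A = -10 equals the sum of eigenvalues -10, and det(A) ≈ -0.0009 matches the eigenvalue product 0.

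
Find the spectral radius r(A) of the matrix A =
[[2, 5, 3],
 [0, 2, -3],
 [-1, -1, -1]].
r(A) ≈ 3.7728

The eigenvalues of A are the roots of its characteristic polynomial. With M = A (coefficients from the trace, the sum of principal 2x2 minors, and det A):
  p(λ) = det(λ I - M) = λ^3 - 3λ^2 - 11.
No integer candidate from the rational root theorem (±divisors of 11) is a root, so the roots are irrational. The cubic discriminant is Δ = -4455 < 0, so there is one real root and a complex-conjugate pair. p(3) = -11 and p(4) = 5 have opposite signs, so a root lies in (3, 4); Newton's method refines it to λ ≈ 3.7728. Dividing out (λ - (3.7728)) leaves approximately λ^2 + 0.7728λ + 2.9156. For λ^2 + 0.7728λ + 2.9156 the discriminant is -11.0652. It is negative, so the remaining roots are the complex-conjugate pair λ ≈ -0.3864 ± 1.6632i. Their product equals the constant term, so |λ|^2 ≈ 2.9156 and |λ| ≈ 1.7075.
Thus the eigenvalues (to 4 decimals) are 3.7728 (modulus 3.7728); -0.3864 ± 1.6632i (modulus 1.7075). The spectral radius is the largest modulus: r(A) ≈ 3.7728. (Cross-check: r(A) ≤ ||A||_2 ≈ 6.3776; equality holds whenever A is normal, though it can also hold for some non-normal A.)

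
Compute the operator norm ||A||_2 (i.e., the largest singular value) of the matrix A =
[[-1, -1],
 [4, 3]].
||A||_2 = sqrt((27 + sqrt(725))/2) ≈ 5.1926 (= sqrt(largest eigenvalue of A^T A))

||A||_2 = sigma_max(A) = sqrt(lambda_max(A^T A)). Form the symmetric matrix M = A^T A =
[[17, 13],
 [13, 10]].
Its characteristic polynomial (trace, determinant of M give the coefficients) is
  p(λ) = det(λ I - M) = λ^2 - 27λ + 1.
For λ^2 - 27λ + 1 the discriminant is 725. It is nonnegative but not a perfect square, so the roots are real and irrational: λ = (27 ± sqrt(725))/2 ≈ 26.9629, 0.0371.
So the eigenvalues of A^T A are ≈ 0.0371, 26.9629 (all ≥ 0, as they must be for A^T A). The largest is λ_max = (27 + sqrt(725))/2 ≈ 26.9629, hence ||A||_2 = sqrt(λ_max) = sqrt((27 + sqrt(725))/2) ≈ 5.1926.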